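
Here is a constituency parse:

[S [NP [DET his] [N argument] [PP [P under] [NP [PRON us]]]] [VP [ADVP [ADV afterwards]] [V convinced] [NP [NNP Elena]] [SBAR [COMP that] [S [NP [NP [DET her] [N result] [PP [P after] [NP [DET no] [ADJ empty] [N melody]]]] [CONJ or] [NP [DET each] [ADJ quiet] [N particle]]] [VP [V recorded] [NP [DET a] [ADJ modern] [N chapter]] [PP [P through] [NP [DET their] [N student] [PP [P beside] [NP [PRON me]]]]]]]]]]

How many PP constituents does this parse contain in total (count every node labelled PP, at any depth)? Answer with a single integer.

4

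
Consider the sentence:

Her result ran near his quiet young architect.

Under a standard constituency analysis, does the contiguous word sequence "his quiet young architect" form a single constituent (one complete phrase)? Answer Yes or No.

The sequence corresponds to a single NP node — the noun phrase "his quiet young architect".

Yes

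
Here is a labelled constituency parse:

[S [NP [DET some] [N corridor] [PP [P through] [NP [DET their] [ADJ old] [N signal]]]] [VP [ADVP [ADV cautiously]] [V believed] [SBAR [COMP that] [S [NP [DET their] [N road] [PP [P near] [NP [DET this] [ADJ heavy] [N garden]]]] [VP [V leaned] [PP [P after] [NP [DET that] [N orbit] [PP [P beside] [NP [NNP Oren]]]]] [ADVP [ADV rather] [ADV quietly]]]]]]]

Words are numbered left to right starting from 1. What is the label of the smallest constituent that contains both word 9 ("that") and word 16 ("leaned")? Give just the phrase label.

Both words fall inside [SBAR that their road near this heavy garden leaned after that orbit beside Oren rather quietly] (words 9–23), and no smaller constituent contains them both. Label: SBAR.

SBAR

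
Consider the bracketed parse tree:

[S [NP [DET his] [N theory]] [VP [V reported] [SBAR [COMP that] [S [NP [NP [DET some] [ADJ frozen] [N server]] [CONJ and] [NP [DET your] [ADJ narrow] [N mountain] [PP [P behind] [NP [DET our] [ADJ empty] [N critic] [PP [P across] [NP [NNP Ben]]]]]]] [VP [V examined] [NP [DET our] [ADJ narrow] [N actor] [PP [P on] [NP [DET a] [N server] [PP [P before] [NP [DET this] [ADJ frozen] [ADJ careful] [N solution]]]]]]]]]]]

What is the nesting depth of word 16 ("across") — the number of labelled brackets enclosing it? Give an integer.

10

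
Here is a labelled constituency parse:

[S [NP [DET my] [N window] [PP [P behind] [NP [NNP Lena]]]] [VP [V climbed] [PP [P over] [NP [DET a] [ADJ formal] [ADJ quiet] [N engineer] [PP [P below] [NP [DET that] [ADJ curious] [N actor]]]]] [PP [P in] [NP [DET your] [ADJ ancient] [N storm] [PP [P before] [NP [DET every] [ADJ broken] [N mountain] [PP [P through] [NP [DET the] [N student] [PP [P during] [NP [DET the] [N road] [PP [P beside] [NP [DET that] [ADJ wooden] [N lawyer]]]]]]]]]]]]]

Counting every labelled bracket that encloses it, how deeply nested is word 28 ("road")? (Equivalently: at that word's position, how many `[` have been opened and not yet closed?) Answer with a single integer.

11

Path from the root down to the word: S → VP → PP → NP → PP → NP → PP → NP → PP → NP → N. That is 11 enclosing brackets.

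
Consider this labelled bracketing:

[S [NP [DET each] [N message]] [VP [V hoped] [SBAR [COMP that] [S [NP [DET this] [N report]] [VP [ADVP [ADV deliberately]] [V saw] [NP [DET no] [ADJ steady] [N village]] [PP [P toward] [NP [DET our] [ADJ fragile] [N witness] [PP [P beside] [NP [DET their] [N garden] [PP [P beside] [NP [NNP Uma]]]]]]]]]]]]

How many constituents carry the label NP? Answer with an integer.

6

Scanning left to right, an opening `[NP` appears at word positions 1, 5, 9, 13, 17, 20 — 6 in total.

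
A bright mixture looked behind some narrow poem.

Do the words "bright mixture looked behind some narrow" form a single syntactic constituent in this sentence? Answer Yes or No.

"bright" belongs to the noun phrase "a bright mixture" while "narrow" belongs to the verb phrase "looked behind some narrow poem"; a span that runs across that boundary is not a single phrase.

No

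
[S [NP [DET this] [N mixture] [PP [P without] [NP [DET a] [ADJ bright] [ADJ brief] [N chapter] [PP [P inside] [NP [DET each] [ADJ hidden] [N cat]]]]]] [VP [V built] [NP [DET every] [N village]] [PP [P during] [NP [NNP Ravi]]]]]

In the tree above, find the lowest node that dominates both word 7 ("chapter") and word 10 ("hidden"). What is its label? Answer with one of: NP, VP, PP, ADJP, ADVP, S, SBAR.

The smallest bracket enclosing both words is [NP a bright brief chapter inside each hidden cat], so the label is NP.

NP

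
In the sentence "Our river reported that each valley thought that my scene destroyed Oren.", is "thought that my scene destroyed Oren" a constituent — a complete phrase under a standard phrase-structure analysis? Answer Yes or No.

The sequence corresponds to a single VP node — the verb phrase "thought that my scene destroyed Oren".

Yes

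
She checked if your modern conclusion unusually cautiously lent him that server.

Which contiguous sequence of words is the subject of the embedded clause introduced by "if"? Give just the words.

your modern conclusion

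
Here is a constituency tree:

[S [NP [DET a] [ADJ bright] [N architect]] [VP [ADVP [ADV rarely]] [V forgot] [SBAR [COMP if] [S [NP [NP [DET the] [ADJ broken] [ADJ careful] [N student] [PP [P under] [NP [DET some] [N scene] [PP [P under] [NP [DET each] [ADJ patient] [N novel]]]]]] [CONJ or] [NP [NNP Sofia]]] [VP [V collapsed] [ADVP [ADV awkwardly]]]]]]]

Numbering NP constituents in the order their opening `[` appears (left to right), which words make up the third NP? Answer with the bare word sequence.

The NP opening brackets appear, in order, over: "a bright architect"; "the broken careful student under some scene under each patient novel or Sofia"; "the broken careful student under some scene under each patient novel"; "some scene under each patient novel"; "each patient novel"; "Sofia". The third one spans "the broken careful student under some scene under each patient novel".

the broken careful student under some scene under each patient novel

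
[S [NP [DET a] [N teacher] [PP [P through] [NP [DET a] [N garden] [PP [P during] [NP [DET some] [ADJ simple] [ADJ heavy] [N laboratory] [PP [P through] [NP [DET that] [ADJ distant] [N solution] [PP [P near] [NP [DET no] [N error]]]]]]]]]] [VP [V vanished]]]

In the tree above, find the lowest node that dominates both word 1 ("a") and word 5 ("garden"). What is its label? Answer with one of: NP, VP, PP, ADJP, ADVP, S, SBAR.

NP

Both words fall inside [NP a teacher through a garden during some simple heavy laboratory through that distant solution near no error] (words 1–17), and no smaller constituent contains them both. Label: NP.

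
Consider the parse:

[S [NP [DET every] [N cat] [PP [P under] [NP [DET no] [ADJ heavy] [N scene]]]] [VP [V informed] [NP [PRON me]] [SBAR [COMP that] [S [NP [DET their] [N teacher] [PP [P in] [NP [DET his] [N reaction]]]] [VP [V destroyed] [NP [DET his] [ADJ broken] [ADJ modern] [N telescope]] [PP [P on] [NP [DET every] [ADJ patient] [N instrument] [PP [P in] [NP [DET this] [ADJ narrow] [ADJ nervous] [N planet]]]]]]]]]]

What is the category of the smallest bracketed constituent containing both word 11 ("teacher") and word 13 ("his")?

Both words fall inside [NP their teacher in his reaction] (words 10–14), and no smaller constituent contains them both. Label: NP.

NP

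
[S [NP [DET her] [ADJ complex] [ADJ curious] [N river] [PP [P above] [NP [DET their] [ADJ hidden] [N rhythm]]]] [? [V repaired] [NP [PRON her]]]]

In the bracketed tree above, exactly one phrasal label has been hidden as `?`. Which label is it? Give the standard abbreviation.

VP

Looking at what the `?` directly dominates — V 'repaired', NP — this is a verb phrase (VP).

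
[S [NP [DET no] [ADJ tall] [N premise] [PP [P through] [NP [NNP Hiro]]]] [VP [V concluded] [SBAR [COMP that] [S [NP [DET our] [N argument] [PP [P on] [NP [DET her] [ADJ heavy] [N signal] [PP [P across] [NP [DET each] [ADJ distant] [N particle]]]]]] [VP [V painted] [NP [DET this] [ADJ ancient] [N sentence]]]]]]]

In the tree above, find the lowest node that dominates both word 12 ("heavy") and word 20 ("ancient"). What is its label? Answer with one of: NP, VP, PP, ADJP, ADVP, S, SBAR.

S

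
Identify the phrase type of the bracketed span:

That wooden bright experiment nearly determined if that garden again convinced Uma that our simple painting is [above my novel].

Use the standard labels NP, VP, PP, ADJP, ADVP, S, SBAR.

PP

"above" is the head of the bracketed span, so the span is a prepositional phrase: PP.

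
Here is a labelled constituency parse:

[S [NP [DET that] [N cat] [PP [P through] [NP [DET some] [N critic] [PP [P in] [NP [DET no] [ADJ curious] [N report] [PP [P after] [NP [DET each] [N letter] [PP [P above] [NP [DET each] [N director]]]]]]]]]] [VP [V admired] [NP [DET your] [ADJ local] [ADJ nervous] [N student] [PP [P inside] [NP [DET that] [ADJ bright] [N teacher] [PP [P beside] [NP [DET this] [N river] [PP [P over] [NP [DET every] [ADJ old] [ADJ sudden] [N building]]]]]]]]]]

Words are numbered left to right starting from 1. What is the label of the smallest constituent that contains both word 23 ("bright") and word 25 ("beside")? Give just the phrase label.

NP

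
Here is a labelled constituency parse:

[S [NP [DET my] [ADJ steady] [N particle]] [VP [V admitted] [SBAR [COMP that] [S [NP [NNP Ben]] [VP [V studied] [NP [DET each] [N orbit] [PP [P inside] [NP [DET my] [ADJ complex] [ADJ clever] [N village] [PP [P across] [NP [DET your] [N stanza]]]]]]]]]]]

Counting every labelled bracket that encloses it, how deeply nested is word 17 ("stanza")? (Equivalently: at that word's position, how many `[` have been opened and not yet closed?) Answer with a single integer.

11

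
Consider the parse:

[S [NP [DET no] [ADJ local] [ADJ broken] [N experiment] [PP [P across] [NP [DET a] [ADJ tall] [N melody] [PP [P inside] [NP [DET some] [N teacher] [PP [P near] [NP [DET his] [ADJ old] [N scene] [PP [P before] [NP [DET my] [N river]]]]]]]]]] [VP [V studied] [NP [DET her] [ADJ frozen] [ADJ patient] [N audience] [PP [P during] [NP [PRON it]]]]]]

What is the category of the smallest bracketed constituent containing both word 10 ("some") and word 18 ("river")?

NP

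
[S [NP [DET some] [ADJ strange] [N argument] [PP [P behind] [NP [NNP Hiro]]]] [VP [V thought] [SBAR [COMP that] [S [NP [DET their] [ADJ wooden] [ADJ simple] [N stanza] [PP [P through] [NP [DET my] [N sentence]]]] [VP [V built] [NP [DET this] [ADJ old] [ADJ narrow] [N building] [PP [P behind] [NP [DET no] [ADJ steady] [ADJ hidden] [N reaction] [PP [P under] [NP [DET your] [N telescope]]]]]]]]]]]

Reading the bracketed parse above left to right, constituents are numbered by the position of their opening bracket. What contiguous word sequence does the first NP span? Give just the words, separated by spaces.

some strange argument behind Hiro

In left-to-right order the NP constituents are "some strange argument behind Hiro"; "Hiro"; "their wooden simple stanza through my sentence"; "my sentence"; "this old narrow building behind no steady hidden reaction under your telescope"; "no steady hidden reaction under your telescope"; "your telescope". Number 1 is "some strange argument behind Hiro".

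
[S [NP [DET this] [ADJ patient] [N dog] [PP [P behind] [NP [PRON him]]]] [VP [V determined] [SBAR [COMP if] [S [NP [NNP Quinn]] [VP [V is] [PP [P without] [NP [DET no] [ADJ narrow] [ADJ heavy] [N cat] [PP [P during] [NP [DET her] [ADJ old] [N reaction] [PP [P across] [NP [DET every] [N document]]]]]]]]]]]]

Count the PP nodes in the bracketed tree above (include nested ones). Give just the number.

The PP constituents are: [PP behind him]; [PP without no narrow heavy cat during her old reaction across every document]; [PP during her old reaction across every document]; [PP across every document]. Total: 4.

4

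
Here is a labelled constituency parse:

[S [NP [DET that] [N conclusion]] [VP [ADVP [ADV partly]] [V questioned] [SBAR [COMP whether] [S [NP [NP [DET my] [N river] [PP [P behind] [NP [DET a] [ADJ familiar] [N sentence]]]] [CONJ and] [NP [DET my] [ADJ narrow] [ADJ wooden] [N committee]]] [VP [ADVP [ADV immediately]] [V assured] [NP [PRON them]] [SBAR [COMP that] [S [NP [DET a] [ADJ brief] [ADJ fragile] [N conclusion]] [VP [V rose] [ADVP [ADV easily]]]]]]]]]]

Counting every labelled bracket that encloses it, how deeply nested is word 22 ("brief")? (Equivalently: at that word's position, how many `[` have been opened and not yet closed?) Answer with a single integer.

Path from the root down to the word: S → VP → SBAR → S → VP → SBAR → S → NP → ADJ. That is 9 enclosing brackets.

9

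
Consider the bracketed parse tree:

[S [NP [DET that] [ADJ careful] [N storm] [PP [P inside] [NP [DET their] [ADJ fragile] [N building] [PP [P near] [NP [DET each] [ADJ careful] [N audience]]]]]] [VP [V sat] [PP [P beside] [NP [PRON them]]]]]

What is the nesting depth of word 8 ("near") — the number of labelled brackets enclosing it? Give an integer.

6

Counting open brackets not yet closed at "near": [S [NP [PP [NP [PP [P = 6.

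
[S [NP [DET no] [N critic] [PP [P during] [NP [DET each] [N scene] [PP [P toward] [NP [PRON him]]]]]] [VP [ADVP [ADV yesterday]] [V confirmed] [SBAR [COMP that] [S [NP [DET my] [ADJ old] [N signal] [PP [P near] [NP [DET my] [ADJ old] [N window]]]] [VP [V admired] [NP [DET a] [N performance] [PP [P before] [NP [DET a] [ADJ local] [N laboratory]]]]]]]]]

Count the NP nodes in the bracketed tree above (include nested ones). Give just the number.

Scanning left to right, an opening `[NP` appears at word positions 1, 4, 7, 11, 15, 19, 22 — 7 in total.

7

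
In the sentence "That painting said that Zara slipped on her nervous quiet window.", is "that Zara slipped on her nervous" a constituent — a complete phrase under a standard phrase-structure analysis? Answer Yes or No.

No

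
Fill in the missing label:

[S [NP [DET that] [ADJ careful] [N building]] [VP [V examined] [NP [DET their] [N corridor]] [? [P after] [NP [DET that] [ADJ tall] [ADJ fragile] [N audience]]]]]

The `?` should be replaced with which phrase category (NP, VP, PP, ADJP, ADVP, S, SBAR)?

PP

A constituent whose immediate children are P 'after', NP is a prepositional phrase: PP.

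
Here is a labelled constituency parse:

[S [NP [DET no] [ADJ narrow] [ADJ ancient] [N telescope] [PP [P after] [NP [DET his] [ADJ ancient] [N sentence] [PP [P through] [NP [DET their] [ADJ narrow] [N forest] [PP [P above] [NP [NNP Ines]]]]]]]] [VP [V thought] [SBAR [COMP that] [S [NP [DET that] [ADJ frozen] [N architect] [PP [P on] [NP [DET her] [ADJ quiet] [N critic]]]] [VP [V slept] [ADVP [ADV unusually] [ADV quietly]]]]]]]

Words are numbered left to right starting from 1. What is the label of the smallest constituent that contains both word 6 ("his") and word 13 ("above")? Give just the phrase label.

Both words fall inside [NP his ancient sentence through their narrow forest above Ines] (words 6–14), and no smaller constituent contains them both. Label: NP.

NP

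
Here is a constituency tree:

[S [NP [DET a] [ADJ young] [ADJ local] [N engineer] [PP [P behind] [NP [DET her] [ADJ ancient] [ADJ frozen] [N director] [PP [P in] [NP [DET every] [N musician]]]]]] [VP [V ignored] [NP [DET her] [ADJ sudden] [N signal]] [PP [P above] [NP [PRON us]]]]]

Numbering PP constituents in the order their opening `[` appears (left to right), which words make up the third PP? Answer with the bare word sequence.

Opening `[PP` markers occur at word positions 5, 10, 17; the third of these opens the constituent [PP above us].

above us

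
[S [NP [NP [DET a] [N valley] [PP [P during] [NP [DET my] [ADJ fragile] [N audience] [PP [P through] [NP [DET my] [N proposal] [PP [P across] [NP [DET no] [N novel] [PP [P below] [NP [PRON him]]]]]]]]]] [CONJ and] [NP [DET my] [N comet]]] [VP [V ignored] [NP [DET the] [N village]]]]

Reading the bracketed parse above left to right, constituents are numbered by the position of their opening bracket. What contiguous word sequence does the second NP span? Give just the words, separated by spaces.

a valley during my fragile audience through my proposal across no novel below him

In left-to-right order the NP constituents are "a valley during my fragile audience through my proposal across no novel below him and my comet"; "a valley during my fragile audience through my proposal across no novel below him"; "my fragile audience through my proposal across no novel below him"; "my proposal across no novel below him"; "no novel below him"; "him"; "my comet"; "the village". Number 2 is "a valley during my fragile audience through my proposal across no novel below him".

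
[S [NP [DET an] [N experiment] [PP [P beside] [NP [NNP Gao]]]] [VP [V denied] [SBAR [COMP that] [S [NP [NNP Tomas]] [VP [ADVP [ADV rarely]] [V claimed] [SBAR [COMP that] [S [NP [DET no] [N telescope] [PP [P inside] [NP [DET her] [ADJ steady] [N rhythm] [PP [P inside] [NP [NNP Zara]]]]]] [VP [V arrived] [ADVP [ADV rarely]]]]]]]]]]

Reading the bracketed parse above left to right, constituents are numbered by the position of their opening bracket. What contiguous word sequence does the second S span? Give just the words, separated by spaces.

Tomas rarely claimed that no telescope inside her steady rhythm inside Zara arrived rarely

In left-to-right order the S constituents are "an experiment beside Gao denied that Tomas rarely claimed that no telescope inside her steady rhythm inside Zara arrived rarely"; "Tomas rarely claimed that no telescope inside her steady rhythm inside Zara arrived rarely"; "no telescope inside her steady rhythm inside Zara arrived rarely". Number 2 is "Tomas rarely claimed that no telescope inside her steady rhythm inside Zara arrived rarely".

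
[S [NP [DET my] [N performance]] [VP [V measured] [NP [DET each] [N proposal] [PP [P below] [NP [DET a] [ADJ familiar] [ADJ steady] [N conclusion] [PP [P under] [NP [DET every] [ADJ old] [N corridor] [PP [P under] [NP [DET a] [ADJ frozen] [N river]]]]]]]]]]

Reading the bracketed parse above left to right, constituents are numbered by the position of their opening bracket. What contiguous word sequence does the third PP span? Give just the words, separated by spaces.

under a frozen river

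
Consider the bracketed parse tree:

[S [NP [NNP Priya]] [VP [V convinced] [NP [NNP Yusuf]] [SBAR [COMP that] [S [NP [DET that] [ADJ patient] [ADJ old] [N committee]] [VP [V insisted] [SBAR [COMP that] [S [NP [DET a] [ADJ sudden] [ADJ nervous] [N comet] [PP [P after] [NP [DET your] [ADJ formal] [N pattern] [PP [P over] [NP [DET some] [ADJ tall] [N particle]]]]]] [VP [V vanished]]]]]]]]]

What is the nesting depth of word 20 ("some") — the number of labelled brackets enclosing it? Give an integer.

Path from the root down to the word: S → VP → SBAR → S → VP → SBAR → S → NP → PP → NP → PP → NP → DET. That is 13 enclosing brackets.

13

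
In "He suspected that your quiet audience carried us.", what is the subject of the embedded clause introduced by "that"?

"your quiet audience" is the NP that combines with the VP headed by "carried" to form the embedded clause introduced by "that" — the subject.

your quiet audience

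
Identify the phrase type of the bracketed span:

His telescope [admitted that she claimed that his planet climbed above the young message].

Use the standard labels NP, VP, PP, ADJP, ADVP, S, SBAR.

VP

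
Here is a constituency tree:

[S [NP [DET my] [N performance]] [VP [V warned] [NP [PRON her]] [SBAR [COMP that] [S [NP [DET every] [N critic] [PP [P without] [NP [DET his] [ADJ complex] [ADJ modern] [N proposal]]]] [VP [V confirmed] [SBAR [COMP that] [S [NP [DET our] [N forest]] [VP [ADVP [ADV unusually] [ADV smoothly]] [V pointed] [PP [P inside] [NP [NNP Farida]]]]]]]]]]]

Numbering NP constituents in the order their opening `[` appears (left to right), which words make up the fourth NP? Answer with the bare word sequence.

his complex modern proposal

The NP opening brackets appear, in order, over: "my performance"; "her"; "every critic without his complex modern proposal"; "his complex modern proposal"; "our forest"; "Farida". The fourth one spans "his complex modern proposal".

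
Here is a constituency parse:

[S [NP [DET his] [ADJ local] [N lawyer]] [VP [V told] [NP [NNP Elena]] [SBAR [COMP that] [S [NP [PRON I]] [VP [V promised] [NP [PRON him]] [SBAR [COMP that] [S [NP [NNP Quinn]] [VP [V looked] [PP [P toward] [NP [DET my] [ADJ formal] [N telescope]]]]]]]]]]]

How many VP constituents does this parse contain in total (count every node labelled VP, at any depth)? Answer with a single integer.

3

Listing each VP by its span: [VP told Elena that I promised him that Quinn looked toward my formal telescope]; [VP promised him that Quinn looked toward my formal telescope]; [VP looked toward my formal telescope] — that makes 3.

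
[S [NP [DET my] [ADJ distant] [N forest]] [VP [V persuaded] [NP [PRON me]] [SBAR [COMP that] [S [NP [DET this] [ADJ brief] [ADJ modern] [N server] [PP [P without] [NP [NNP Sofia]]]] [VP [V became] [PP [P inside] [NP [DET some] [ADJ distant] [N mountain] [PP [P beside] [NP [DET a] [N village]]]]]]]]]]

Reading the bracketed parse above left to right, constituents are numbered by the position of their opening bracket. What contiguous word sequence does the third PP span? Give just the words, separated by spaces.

beside a village

Opening `[PP` markers occur at word positions 11, 14, 18; the third of these opens the constituent [PP beside a village].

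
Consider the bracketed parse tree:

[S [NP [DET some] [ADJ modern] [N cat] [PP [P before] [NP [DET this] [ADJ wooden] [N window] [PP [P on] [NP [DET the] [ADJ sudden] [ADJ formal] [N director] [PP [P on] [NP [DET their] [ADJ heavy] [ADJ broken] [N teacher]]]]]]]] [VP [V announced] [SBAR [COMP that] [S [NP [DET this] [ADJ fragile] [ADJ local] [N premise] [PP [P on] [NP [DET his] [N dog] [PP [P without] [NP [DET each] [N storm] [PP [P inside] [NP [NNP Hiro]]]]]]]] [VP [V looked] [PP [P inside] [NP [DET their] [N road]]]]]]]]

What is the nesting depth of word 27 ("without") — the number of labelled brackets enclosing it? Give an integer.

The word sits inside P, which is inside PP, inside NP, inside PP, inside NP, inside S, inside SBAR, inside VP, inside S — 9 brackets in all.

9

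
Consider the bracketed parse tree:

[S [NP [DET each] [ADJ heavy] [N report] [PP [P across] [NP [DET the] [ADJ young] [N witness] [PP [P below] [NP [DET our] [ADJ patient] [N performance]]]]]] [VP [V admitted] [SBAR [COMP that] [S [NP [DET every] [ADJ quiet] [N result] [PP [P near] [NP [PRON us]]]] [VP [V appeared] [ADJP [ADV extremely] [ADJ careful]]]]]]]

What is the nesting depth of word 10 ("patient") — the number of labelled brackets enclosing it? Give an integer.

7

The word sits inside ADJ, which is inside NP, inside PP, inside NP, inside PP, inside NP, inside S — 7 brackets in all.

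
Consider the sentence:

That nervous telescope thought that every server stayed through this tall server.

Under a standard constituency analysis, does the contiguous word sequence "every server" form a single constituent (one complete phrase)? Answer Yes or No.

Yes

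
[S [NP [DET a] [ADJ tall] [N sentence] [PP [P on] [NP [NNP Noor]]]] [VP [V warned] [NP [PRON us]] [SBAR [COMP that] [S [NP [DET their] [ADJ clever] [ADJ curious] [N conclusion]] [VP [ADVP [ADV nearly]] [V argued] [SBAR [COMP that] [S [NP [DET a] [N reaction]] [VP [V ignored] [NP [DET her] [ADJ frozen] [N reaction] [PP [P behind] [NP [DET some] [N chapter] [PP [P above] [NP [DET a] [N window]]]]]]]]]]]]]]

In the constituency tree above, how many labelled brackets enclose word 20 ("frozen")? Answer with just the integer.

10

Path from the root down to the word: S → VP → SBAR → S → VP → SBAR → S → VP → NP → ADJ. That is 10 enclosing brackets.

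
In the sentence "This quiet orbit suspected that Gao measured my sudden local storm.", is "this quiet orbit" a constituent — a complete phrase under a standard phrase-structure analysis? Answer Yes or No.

Yes

The sequence corresponds to a single NP node — the noun phrase "this quiet orbit".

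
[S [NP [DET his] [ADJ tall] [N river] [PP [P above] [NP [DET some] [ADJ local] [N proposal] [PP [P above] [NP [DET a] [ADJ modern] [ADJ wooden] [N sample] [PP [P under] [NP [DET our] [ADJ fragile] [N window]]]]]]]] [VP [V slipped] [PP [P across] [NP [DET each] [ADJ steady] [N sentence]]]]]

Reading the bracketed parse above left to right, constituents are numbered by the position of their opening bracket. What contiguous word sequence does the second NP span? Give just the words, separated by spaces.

The NP opening brackets appear, in order, over: "his tall river above some local proposal above a modern wooden sample under our fragile window"; "some local proposal above a modern wooden sample under our fragile window"; "a modern wooden sample under our fragile window"; "our fragile window"; "each steady sentence". The second one spans "some local proposal above a modern wooden sample under our fragile window".

some local proposal above a modern wooden sample under our fragile window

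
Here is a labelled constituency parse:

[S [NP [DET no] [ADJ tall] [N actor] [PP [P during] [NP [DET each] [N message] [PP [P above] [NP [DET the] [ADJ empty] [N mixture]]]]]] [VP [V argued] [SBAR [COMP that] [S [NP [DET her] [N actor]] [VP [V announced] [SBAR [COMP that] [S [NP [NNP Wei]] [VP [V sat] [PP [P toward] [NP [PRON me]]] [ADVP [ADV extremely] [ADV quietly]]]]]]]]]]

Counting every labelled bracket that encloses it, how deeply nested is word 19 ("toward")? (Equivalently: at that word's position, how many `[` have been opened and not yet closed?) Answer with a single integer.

10

Counting open brackets not yet closed at "toward": [S [VP [SBAR [S [VP [SBAR [S [VP [PP [P = 10.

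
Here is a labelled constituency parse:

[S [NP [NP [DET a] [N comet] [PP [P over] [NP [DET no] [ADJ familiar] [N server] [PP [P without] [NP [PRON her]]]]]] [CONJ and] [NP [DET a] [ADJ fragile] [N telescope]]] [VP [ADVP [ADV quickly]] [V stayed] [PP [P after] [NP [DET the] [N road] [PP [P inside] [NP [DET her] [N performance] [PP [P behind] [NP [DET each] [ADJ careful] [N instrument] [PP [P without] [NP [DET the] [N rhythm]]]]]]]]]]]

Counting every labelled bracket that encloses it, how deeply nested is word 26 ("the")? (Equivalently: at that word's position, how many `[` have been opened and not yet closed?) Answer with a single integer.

The word sits inside DET, which is inside NP, inside PP, inside NP, inside PP, inside NP, inside PP, inside NP, inside PP, inside VP, inside S — 11 brackets in all.

11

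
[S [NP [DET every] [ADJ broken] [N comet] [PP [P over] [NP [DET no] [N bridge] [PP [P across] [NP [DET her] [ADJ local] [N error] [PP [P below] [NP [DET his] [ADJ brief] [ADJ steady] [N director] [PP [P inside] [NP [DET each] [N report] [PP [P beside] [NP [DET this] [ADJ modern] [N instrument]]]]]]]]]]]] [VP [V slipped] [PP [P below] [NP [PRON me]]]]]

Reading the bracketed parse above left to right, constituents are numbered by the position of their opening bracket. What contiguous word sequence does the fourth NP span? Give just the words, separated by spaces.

Opening `[NP` markers occur at word positions 1, 5, 8, 12, 17, 20, 25; the fourth of these opens the constituent [NP his brief steady director inside each report beside this modern instrument].

his brief steady director inside each report beside this modern instrument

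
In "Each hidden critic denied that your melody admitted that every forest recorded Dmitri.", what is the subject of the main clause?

each hidden critic

The subject of the main clause is the NP immediately before the verb "denied": "each hidden critic".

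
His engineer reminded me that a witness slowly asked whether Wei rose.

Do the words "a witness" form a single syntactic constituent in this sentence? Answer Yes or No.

Yes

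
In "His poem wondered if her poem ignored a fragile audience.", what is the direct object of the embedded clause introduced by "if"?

a fragile audience

Within the embedded clause introduced by "if", the direct object of "ignored" is "a fragile audience".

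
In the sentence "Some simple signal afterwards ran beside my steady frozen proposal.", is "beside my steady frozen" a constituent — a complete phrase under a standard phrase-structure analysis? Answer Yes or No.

"beside" belongs to the preposition "beside" while "frozen" belongs to the noun phrase "my steady frozen proposal"; a span that runs across that boundary is not a single phrase.

No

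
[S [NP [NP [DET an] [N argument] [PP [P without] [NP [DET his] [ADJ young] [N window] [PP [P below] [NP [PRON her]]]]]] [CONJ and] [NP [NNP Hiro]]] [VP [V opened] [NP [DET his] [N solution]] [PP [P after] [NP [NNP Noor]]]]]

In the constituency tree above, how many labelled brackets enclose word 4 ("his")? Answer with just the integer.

6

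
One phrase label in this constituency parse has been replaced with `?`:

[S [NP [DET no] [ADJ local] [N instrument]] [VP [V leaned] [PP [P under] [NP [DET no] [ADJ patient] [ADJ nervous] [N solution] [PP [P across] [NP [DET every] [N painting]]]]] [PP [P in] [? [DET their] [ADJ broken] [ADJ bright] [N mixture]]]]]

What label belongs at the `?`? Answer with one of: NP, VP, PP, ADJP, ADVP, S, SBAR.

NP

Looking at what the `?` directly dominates — DET 'their', ADJ 'broken', ADJ 'bright', N 'mixture' — this is a noun phrase (NP).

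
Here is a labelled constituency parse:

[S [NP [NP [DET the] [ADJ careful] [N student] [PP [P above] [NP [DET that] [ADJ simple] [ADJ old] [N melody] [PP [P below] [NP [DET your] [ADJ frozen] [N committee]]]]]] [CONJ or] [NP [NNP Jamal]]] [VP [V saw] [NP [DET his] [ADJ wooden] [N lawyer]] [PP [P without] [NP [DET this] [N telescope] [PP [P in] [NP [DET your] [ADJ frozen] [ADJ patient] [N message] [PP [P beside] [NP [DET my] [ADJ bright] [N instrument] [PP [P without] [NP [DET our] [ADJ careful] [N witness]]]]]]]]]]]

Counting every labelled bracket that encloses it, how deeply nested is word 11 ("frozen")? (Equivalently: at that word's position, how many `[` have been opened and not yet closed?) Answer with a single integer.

8

Path from the root down to the word: S → NP → NP → PP → NP → PP → NP → ADJ. That is 8 enclosing brackets.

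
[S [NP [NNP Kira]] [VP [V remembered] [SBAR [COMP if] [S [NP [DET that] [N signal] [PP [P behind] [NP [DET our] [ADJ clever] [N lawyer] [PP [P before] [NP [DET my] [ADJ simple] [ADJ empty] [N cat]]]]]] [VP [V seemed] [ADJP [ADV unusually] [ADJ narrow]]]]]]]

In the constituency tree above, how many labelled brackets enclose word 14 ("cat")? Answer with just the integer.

Counting open brackets not yet closed at "cat": [S [VP [SBAR [S [NP [PP [NP [PP [NP [N = 10.

10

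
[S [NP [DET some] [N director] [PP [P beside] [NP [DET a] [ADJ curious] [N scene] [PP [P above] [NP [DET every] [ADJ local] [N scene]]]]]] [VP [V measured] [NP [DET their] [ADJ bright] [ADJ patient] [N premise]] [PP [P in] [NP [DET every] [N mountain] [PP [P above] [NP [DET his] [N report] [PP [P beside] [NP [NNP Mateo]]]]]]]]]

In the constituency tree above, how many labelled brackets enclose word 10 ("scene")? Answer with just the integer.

7

Counting open brackets not yet closed at "scene": [S [NP [PP [NP [PP [NP [N = 7.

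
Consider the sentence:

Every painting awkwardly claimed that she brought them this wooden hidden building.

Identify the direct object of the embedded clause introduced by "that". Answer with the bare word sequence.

this wooden hidden building

The verb of the embedded clause introduced by "that" is "brought"; its direct object is the NP "this wooden hidden building".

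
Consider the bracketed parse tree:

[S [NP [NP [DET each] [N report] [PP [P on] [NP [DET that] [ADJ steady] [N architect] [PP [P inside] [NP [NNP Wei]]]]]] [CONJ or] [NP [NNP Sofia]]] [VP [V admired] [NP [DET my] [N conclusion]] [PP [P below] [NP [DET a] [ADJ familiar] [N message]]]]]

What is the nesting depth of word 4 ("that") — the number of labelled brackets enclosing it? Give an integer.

Counting open brackets not yet closed at "that": [S [NP [NP [PP [NP [DET = 6.

6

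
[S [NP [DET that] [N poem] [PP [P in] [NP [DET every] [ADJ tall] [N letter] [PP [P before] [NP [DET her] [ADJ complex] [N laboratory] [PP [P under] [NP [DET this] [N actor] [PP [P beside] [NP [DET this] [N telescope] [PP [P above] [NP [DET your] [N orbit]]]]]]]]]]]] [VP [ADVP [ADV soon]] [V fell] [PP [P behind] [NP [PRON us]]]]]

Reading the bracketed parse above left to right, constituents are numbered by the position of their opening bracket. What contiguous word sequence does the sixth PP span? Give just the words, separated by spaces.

In left-to-right order the PP constituents are "in every tall letter before her complex laboratory under this actor beside this telescope above your orbit"; "before her complex laboratory under this actor beside this telescope above your orbit"; "under this actor beside this telescope above your orbit"; "beside this telescope above your orbit"; "above your orbit"; "behind us". Number 6 is "behind us".

behind us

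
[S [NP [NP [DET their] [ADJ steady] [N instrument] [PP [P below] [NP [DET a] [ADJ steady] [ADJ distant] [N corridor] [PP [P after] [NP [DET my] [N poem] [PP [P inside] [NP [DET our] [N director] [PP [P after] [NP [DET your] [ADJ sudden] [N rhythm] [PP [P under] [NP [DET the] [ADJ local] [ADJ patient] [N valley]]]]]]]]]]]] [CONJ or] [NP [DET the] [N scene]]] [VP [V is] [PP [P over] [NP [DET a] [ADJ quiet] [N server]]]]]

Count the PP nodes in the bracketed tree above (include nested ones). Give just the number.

The PP constituents are: [PP below a steady distant corridor after my poem inside our director after your sudden rhythm under the local patient valley]; [PP after my poem inside our director after your sudden rhythm under the local patient valley]; [PP inside our director after your sudden rhythm under the local patient valley]; [PP after your sudden rhythm under the local patient valley]; [PP under the local patient valley]; [PP over a quiet server]. Total: 6.

6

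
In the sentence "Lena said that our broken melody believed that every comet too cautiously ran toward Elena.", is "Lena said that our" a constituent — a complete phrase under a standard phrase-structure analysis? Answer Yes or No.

No

The smallest constituent containing the whole sequence is the clause [S Lena said that our broken melody believed that every comet too cautiously ran toward Elena], but the sequence is only part of it — it straddles the boundary between noun phrase "Lena" and verb phrase "said that our broken melody believed that every comet too cautiously ran toward Elena".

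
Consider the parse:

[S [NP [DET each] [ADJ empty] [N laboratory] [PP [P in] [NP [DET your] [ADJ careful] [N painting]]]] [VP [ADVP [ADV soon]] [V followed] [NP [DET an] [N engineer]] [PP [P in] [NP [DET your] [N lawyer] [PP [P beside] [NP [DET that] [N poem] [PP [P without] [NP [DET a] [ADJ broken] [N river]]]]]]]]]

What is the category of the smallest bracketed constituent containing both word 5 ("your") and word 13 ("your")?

The smallest bracket enclosing both words is [S each empty laboratory in your careful painting soon followed an engineer in your lawyer beside that poem without a broken river], so the label is S.

S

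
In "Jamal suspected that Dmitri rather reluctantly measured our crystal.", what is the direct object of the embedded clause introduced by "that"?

our crystal

The verb of the embedded clause introduced by "that" is "measured"; its direct object is the NP "our crystal".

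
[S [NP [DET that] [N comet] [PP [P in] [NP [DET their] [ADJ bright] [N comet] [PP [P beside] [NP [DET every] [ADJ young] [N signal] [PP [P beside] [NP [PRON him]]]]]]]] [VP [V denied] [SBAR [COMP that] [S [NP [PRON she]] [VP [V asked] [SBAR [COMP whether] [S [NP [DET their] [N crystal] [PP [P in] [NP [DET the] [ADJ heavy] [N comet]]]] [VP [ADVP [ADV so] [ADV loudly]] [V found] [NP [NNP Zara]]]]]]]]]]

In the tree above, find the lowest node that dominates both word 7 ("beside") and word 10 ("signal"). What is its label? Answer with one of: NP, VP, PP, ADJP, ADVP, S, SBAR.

PP

Both words fall inside [PP beside every young signal beside him] (words 7–12), and no smaller constituent contains them both. Label: PP.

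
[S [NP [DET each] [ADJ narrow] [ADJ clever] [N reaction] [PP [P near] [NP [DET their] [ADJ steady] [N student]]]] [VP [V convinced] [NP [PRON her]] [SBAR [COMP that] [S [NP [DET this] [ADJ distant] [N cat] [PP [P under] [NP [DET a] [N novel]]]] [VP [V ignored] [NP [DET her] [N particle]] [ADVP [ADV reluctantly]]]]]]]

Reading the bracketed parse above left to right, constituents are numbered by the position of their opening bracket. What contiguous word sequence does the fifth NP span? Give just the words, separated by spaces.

Opening `[NP` markers occur at word positions 1, 6, 10, 12, 16, 19; the fifth of these opens the constituent [NP a novel].

a novel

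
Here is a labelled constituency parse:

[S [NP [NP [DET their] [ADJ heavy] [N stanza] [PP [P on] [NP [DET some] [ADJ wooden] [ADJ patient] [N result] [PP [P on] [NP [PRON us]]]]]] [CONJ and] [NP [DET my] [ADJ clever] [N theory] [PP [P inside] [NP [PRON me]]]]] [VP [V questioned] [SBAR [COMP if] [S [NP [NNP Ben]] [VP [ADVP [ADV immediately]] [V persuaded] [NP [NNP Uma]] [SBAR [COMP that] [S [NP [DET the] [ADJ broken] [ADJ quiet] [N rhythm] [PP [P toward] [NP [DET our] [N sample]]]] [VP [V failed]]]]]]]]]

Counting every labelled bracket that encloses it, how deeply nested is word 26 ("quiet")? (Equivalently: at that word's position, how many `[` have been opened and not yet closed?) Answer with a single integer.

The word sits inside ADJ, which is inside NP, inside S, inside SBAR, inside VP, inside S, inside SBAR, inside VP, inside S — 9 brackets in all.

9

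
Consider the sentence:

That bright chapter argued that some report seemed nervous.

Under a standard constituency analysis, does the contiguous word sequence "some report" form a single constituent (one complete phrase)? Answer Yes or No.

Yes

These words form the whole noun phrase headed by "report", so yes — one constituent.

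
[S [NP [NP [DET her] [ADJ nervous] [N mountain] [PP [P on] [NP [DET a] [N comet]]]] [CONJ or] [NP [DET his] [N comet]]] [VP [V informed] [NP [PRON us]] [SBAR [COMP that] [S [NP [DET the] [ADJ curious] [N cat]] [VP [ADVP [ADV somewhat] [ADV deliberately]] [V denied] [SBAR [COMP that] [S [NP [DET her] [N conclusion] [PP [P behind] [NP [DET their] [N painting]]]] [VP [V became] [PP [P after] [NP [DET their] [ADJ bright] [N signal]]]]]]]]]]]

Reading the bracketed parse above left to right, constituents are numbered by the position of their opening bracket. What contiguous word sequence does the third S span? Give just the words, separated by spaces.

Opening `[S` markers occur at word positions 1, 13, 20; the third of these opens the constituent [S her conclusion behind their painting became after their bright signal].

her conclusion behind their painting became after their bright signal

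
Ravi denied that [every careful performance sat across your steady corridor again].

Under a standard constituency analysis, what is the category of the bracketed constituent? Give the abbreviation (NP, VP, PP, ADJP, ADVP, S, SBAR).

S

The bracketed span "every careful performance sat across your steady corridor again" is headed by "sat", making it a clause (S).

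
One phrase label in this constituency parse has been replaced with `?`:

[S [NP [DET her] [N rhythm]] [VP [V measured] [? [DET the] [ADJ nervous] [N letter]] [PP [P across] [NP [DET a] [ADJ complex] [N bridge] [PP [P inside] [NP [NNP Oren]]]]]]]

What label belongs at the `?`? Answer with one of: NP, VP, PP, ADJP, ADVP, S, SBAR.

The `?` node immediately contains: DET 'the', ADJ 'nervous', N 'letter'. That is the internal structure of a noun phrase, so the label is NP.

NP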